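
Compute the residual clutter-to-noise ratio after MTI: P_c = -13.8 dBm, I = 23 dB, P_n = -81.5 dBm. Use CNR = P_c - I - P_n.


CNR = -13.8 - 23 - (-81.5) = 44.7 dB

44.7 dB


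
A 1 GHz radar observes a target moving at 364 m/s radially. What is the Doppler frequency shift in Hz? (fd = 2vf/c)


fd = 2 * 364 * 1000000000.0 / 3e8 = 2426.7 Hz

2426.7 Hz


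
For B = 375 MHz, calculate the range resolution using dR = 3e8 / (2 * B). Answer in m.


dR = 3e8 / (2 * 375000000.0) = 0.4 m

0.4 m


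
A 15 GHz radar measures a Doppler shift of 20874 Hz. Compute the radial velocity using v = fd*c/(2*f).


v = 20874 * 3e8 / (2 * 15000000000.0) = 208.7 m/s

208.7 m/s


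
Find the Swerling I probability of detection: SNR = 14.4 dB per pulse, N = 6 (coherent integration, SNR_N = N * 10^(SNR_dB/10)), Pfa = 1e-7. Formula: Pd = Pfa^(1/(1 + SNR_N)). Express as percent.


SNR_lin = 10^(14.4/10) = 27.54229
SNR_N = 6 * 27.54229 = 165.25374
1/(1 + SNR_N) = 1/166.25374 = 0.0060149
Pd = (1e-7)^0.0060149 = 0.9076
Pd = 90.8%

90.8%


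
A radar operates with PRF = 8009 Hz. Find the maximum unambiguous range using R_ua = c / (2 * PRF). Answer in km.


R_ua = 3e8 / (2 * 8009) = 18728.9 m = 18.7 km

18.7 km


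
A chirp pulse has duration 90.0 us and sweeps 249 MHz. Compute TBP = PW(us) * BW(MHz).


TBP = 90.0 * 249 = 22410.0

22410.0


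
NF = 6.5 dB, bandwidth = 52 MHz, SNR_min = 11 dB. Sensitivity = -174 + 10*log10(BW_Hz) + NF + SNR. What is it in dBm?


10*log10(52000000.0) = 77.16
S = -174 + 77.16 + 6.5 + 11 = -79.3 dBm

-79.3 dBm


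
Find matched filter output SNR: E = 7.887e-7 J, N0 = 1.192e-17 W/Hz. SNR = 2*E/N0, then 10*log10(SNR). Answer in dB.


SNR_lin = 2 * 7.887e-7 / 1.192e-17 = 1.323e11
SNR_dB = 10*log10(1.323e11) = 111.2 dB

111.2 dB


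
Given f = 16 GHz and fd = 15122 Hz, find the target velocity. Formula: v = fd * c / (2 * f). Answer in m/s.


v = 15122 * 3e8 / (2 * 16000000000.0) = 141.8 m/s

141.8 m/s


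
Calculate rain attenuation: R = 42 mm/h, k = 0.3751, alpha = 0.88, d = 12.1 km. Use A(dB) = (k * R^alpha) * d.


gamma = 0.3751 * 42^0.88 = 10.060196 dB/km
A = 10.060196 * 12.1 = 121.73 dB

121.73 dB


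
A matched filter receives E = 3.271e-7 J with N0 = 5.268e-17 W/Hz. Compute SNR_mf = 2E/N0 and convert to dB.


SNR_lin = 2 * 3.271e-7 / 5.268e-17 = 1.242e10
SNR_dB = 10*log10(1.242e10) = 100.9 dB

100.9 dB


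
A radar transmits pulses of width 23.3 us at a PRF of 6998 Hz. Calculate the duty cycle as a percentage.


DC = 23.3e-6 * 6998 * 100 = 16.31%

16.31%


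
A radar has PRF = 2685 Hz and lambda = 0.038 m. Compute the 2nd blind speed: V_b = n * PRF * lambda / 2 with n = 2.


V_blind = 2 * 2685 * 0.038 / 2 = 102.0 m/s

102.0 m/s


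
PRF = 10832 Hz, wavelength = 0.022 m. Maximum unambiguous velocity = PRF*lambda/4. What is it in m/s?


V_ua = 10832 * 0.022 / 4 = 59.6 m/s

59.6 m/s


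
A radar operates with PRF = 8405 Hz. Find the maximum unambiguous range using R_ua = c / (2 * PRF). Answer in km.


R_ua = 3e8 / (2 * 8405) = 17846.5 m = 17.8 km

17.8 km


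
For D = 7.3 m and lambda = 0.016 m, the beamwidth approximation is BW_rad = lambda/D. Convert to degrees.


BW_rad = 0.016 / 7.3 = 0.002192
BW_deg = 0.13 degrees

0.13 degrees


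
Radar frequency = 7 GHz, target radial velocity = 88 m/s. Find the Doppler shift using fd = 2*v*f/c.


fd = 2 * 88 * 7000000000.0 / 3e8 = 4106.7 Hz

4106.7 Hz


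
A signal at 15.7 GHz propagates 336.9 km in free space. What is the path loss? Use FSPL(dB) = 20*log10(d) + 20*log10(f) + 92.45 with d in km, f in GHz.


20*log10(336.9) = 50.55
20*log10(15.7) = 23.92
FSPL = 166.9 dB

166.9 dB


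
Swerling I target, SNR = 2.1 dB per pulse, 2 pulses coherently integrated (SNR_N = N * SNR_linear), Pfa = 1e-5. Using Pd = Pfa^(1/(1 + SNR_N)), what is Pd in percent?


SNR_lin = 10^(2.1/10) = 1.62181
SNR_N = 2 * 1.62181 = 3.24362
1/(1 + SNR_N) = 1/4.24362 = 0.2356479
Pd = (1e-5)^0.2356479 = 0.06634
Pd = 6.6%

6.6%


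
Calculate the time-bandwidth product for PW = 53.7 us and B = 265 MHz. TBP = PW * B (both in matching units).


TBP = 53.7 * 265 = 14230.5

14230.5


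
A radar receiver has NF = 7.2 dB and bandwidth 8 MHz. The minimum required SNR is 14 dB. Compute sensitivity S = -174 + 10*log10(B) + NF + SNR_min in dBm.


10*log10(8000000.0) = 69.03
S = -174 + 69.03 + 7.2 + 14 = -83.8 dBm

-83.8 dBm


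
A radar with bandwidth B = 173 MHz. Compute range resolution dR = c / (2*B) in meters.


dR = 3e8 / (2 * 173000000.0) = 0.87 m

0.87 m


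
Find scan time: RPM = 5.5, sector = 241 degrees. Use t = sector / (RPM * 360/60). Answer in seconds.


t = 241 / (5.5 * 360) * 60 = 7.3 s

7.3 s


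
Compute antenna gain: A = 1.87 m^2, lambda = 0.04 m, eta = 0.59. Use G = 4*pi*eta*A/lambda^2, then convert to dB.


G_linear = 4*pi*0.59*1.87/0.04^2 = 8665.3
G_dB = 10*log10(8665.3) = 39.4 dB

39.4 dB


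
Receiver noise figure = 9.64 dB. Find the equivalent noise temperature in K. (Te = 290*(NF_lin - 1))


NF_lin = 10^(9.64/10) = 9.204496
Te = 290 * (9.204496 - 1) = 2379.3 K

2379.3 K


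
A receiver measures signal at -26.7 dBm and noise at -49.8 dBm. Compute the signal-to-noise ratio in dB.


SNR = -26.7 - (-49.8) = 23.1 dB

23.1 dB


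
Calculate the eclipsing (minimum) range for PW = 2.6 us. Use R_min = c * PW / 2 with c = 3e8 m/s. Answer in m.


R_min = 3e8 * 2.6e-6 / 2 = 390.0 m

390.0 m


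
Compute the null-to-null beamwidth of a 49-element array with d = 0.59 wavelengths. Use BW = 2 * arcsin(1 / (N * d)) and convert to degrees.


1/(N*d) = 1/(49*0.59) = 0.03459
BW = 2*arcsin(0.03459) = 4.0 degrees

4.0 degrees


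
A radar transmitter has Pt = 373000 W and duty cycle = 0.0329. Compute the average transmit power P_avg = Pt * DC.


P_avg = 373000 * 0.0329 = 12271.7 W

12271.7 W


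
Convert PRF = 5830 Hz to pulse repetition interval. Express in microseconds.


PRI = 1/5830 = 0.0001715266 s = 171.5 us

171.5 us


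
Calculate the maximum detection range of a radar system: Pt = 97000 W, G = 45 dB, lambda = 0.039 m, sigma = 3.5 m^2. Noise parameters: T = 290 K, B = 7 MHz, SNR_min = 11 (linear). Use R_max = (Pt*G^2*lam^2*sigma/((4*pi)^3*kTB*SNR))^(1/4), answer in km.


G_lin = 10^(45/10) = 31622.776602
R^4 = 97000 * 31622.776602^2 * 0.039^2 * 3.5 / ((4*pi)^3 * 1.38e-23 * 290 * 7000000.0 * 11)
R^4 = 8.44445e20 m^4
R_max = (8.44445e20)^(1/4) = 170468.0 m = 170.5 km

170.5 km


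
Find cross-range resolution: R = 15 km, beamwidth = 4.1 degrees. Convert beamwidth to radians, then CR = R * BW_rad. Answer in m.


BW_rad = 0.071558499
CR = 15000 * 0.071558499 = 1073.4 m

1073.4 m


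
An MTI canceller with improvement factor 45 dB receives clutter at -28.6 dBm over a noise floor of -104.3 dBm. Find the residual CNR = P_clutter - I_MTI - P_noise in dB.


CNR = -28.6 - 45 - (-104.3) = 30.7 dB

30.7 dB


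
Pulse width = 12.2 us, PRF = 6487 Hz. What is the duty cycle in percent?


DC = 12.2e-6 * 6487 * 100 = 7.91%

7.91%


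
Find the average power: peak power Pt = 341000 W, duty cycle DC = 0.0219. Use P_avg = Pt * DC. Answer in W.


P_avg = 341000 * 0.0219 = 7467.9 W

7467.9 W


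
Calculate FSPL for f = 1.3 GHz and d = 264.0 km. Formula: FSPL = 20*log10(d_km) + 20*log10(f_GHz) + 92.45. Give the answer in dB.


20*log10(264.0) = 48.43
20*log10(1.3) = 2.28
FSPL = 143.2 dB

143.2 dB


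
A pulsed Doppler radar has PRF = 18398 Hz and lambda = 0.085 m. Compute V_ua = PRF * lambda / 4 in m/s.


V_ua = 18398 * 0.085 / 4 = 391.0 m/s

391.0 m/s


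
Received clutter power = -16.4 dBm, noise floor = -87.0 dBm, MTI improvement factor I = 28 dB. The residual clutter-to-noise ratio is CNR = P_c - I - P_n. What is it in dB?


CNR = -16.4 - 28 - (-87.0) = 42.6 dB

42.6 dB


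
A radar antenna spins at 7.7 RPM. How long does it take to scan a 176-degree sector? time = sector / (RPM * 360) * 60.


t = 176 / (7.7 * 360) * 60 = 3.81 s

3.81 s


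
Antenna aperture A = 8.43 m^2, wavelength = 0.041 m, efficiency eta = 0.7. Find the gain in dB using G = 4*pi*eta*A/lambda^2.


G_linear = 4*pi*0.7*8.43/0.041^2 = 44113.12
G_dB = 10*log10(44113.12) = 46.4 dB

46.4 dB


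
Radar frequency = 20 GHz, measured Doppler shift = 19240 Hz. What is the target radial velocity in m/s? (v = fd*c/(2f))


v = 19240 * 3e8 / (2 * 20000000000.0) = 144.3 m/s

144.3 m/s


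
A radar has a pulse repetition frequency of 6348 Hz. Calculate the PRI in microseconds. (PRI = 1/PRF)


PRI = 1/6348 = 0.0001575299 s = 157.5 us

157.5 us


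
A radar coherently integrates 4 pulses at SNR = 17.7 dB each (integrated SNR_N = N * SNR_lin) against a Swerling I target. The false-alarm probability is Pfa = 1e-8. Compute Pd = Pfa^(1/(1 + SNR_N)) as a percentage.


SNR_lin = 10^(17.7/10) = 58.88437
SNR_N = 4 * 58.88437 = 235.53748
1/(1 + SNR_N) = 1/236.53748 = 0.0042277
Pd = (1e-8)^0.0042277 = 0.92508
Pd = 92.5%

92.5%


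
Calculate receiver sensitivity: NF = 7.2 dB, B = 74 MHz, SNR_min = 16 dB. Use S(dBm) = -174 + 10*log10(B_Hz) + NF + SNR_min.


10*log10(74000000.0) = 78.69
S = -174 + 78.69 + 7.2 + 16 = -72.1 dBm

-72.1 dBm


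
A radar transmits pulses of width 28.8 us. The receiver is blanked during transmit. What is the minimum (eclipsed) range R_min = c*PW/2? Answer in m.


R_min = 3e8 * 28.8e-6 / 2 = 4320.0 m

4320.0 m


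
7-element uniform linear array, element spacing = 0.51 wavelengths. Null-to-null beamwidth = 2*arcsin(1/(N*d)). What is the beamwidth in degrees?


1/(N*d) = 1/(7*0.51) = 0.280112
BW = 2*arcsin(0.280112) = 32.5 degrees

32.5 degrees


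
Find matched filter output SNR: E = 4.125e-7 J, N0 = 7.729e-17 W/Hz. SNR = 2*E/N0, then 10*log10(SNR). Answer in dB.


SNR_lin = 2 * 4.125e-7 / 7.729e-17 = 1.067e10
SNR_dB = 10*log10(1.067e10) = 100.3 dB

100.3 dB


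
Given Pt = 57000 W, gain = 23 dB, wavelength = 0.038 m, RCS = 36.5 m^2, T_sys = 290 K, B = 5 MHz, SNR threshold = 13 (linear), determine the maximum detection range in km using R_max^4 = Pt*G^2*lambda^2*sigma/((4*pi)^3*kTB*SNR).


G_lin = 10^(23/10) = 199.526231
R^4 = 57000 * 199.526231^2 * 0.038^2 * 36.5 / ((4*pi)^3 * 1.38e-23 * 290 * 5000000.0 * 13)
R^4 = 2.31694e17 m^4
R_max = (2.31694e17)^(1/4) = 21939.6 m = 21.9 km

21.9 km


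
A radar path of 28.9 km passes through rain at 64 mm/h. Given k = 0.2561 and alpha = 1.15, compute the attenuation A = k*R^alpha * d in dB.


gamma = 0.2561 * 64^1.15 = 30.585568 dB/km
A = 30.585568 * 28.9 = 883.92 dB

883.92 dB


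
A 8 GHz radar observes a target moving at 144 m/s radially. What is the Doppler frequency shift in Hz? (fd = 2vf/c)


fd = 2 * 144 * 8000000000.0 / 3e8 = 7680.0 Hz

7680.0 Hz


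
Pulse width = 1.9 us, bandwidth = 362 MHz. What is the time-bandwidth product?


TBP = 1.9 * 362 = 687.8

687.8


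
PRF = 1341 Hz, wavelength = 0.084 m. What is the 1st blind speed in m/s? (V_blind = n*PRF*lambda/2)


V_blind = 1 * 1341 * 0.084 / 2 = 56.3 m/s

56.3 m/s


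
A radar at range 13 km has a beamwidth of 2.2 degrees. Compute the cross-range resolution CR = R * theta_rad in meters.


BW_rad = 0.038397244
CR = 13000 * 0.038397244 = 499.2 m

499.2 m


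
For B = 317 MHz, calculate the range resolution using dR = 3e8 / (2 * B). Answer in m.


dR = 3e8 / (2 * 317000000.0) = 0.47 m

0.47 m


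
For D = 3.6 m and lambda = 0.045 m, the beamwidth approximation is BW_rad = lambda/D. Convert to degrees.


BW_rad = 0.045 / 3.6 = 0.0125
BW_deg = 0.72 degrees

0.72 degrees


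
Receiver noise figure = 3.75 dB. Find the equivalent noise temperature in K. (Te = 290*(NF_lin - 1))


NF_lin = 10^(3.75/10) = 2.371374
Te = 290 * (2.371374 - 1) = 397.7 K

397.7 K


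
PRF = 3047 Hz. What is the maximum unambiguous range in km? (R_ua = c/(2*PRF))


R_ua = 3e8 / (2 * 3047) = 49228.7 m = 49.2 km

49.2 km


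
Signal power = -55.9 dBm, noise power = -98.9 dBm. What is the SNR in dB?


SNR = -55.9 - (-98.9) = 43.0 dB

43.0 dB


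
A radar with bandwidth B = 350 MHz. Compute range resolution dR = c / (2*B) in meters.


dR = 3e8 / (2 * 350000000.0) = 0.43 m

0.43 m


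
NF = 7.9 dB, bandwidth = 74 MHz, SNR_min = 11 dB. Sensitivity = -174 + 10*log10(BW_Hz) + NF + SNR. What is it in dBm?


10*log10(74000000.0) = 78.69
S = -174 + 78.69 + 7.9 + 11 = -76.4 dBm

-76.4 dBm


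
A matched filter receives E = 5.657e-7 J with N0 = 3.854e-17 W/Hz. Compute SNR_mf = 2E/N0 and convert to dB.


SNR_lin = 2 * 5.657e-7 / 3.854e-17 = 2.936e10
SNR_dB = 10*log10(2.936e10) = 104.7 dB

104.7 dB


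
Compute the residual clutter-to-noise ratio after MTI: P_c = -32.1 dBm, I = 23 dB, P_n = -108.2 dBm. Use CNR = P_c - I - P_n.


CNR = -32.1 - 23 - (-108.2) = 53.1 dB

53.1 dB


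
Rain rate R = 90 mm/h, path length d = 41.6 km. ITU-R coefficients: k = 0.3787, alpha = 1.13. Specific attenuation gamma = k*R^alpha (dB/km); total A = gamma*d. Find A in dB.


gamma = 0.3787 * 90^1.13 = 61.177164 dB/km
A = 61.177164 * 41.6 = 2544.97 dB

2544.97 dB


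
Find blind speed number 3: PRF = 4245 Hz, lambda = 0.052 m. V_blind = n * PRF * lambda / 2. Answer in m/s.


V_blind = 3 * 4245 * 0.052 / 2 = 331.1 m/s

331.1 m/s


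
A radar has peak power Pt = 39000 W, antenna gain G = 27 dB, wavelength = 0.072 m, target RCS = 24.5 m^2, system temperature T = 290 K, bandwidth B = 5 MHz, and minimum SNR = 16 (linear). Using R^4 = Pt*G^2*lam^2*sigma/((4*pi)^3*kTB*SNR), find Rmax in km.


G_lin = 10^(27/10) = 501.187234
R^4 = 39000 * 501.187234^2 * 0.072^2 * 24.5 / ((4*pi)^3 * 1.38e-23 * 290 * 5000000.0 * 16)
R^4 = 1.95839e18 m^4
R_max = (1.95839e18)^(1/4) = 37408.9 m = 37.4 km

37.4 km


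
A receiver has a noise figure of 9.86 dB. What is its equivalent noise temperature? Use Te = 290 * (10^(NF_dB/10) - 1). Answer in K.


NF_lin = 10^(9.86/10) = 9.682779
Te = 290 * (9.682779 - 1) = 2518.0 K

2518.0 K


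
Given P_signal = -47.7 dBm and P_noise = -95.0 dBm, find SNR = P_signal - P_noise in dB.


SNR = -47.7 - (-95.0) = 47.3 dB

47.3 dB


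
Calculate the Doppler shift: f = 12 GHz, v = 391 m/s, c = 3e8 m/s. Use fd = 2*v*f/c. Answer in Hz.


fd = 2 * 391 * 12000000000.0 / 3e8 = 31280.0 Hz

31280.0 Hz


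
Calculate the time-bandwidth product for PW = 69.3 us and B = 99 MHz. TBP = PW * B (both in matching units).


TBP = 69.3 * 99 = 6860.7

6860.7


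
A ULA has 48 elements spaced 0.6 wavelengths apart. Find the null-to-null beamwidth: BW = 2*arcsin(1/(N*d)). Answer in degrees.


1/(N*d) = 1/(48*0.6) = 0.034722
BW = 2*arcsin(0.034722) = 4.0 degrees

4.0 degrees


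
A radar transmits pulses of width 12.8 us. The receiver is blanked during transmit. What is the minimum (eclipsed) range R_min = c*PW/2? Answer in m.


R_min = 3e8 * 12.8e-6 / 2 = 1920.0 m

1920.0 m


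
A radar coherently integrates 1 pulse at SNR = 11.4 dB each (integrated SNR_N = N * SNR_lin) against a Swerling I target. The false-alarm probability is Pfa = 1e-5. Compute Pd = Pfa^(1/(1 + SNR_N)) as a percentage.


SNR_lin = 10^(11.4/10) = 13.80384
SNR_N = 1 * 13.80384 = 13.80384
1/(1 + SNR_N) = 1/14.80384 = 0.06755
Pd = (1e-5)^0.06755 = 0.45946
Pd = 45.9%

45.9%


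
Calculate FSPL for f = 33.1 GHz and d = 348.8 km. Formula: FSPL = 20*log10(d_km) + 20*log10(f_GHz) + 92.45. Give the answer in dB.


20*log10(348.8) = 50.85
20*log10(33.1) = 30.4
FSPL = 173.7 dB

173.7 dB


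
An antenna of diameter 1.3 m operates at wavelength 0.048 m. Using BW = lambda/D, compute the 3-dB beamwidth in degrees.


BW_rad = 0.048 / 1.3 = 0.036923
BW_deg = 2.12 degrees

2.12 degrees


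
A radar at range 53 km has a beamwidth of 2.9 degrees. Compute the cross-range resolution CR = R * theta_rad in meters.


BW_rad = 0.050614548
CR = 53000 * 0.050614548 = 2682.6 m

2682.6 m


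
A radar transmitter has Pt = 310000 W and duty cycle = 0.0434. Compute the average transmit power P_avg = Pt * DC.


P_avg = 310000 * 0.0434 = 13454.0 W

13454.0 W


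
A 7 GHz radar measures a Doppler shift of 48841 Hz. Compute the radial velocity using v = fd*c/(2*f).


v = 48841 * 3e8 / (2 * 7000000000.0) = 1046.6 m/s

1046.6 m/s


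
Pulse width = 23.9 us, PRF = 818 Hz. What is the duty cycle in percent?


DC = 23.9e-6 * 818 * 100 = 1.96%

1.96%


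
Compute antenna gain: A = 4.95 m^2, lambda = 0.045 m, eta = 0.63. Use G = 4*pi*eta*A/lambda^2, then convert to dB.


G_linear = 4*pi*0.63*4.95/0.045^2 = 19352.21
G_dB = 10*log10(19352.21) = 42.9 dB

42.9 dB


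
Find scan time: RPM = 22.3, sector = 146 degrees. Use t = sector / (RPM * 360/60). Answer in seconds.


t = 146 / (22.3 * 360) * 60 = 1.09 s

1.09 s


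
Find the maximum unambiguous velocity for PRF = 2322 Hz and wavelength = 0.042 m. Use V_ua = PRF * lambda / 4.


V_ua = 2322 * 0.042 / 4 = 24.4 m/s

24.4 m/s


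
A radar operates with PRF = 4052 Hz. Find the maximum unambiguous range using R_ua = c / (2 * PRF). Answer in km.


R_ua = 3e8 / (2 * 4052) = 37018.8 m = 37.0 km

37.0 km


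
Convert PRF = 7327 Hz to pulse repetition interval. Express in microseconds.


PRI = 1/7327 = 0.0001364815 s = 136.5 us

136.5 us


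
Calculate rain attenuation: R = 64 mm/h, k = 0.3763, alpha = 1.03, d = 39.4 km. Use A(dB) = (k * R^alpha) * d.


gamma = 0.3763 * 64^1.03 = 27.283469 dB/km
A = 27.283469 * 39.4 = 1074.97 dB

1074.97 dB


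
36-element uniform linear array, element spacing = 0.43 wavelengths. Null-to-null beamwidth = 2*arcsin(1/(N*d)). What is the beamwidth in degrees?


1/(N*d) = 1/(36*0.43) = 0.064599
BW = 2*arcsin(0.064599) = 7.4 degrees

7.4 degrees


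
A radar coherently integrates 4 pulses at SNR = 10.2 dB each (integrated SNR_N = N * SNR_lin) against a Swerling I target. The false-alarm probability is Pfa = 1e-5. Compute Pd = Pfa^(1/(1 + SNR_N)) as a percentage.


SNR_lin = 10^(10.2/10) = 10.47129
SNR_N = 4 * 10.47129 = 41.88516
1/(1 + SNR_N) = 1/42.88516 = 0.0233181
Pd = (1e-5)^0.0233181 = 0.76456
Pd = 76.5%

76.5%


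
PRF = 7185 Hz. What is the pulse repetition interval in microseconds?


PRI = 1/7185 = 0.0001391788 s = 139.2 us

139.2 us


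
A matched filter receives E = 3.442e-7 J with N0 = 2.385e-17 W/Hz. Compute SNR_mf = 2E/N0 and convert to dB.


SNR_lin = 2 * 3.442e-7 / 2.385e-17 = 2.886e10
SNR_dB = 10*log10(2.886e10) = 104.6 dB

104.6 dB


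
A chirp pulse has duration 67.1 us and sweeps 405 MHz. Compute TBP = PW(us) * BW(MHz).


TBP = 67.1 * 405 = 27175.5

27175.5


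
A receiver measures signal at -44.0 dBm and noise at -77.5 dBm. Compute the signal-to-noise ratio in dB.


SNR = -44.0 - (-77.5) = 33.5 dB

33.5 dB


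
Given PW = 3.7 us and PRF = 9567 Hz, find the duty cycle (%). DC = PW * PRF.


DC = 3.7e-6 * 9567 * 100 = 3.54%

3.54%


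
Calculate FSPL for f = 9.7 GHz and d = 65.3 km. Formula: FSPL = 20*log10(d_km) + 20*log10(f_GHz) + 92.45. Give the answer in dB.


20*log10(65.3) = 36.3
20*log10(9.7) = 19.74
FSPL = 148.5 dB

148.5 dB


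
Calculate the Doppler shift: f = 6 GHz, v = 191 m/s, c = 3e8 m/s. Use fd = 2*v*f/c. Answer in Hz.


fd = 2 * 191 * 6000000000.0 / 3e8 = 7640.0 Hz

7640.0 Hz


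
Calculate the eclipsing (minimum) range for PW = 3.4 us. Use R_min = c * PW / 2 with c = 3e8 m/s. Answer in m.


R_min = 3e8 * 3.4e-6 / 2 = 510.0 m

510.0 m


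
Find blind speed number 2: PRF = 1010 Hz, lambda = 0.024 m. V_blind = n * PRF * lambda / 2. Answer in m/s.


V_blind = 2 * 1010 * 0.024 / 2 = 24.2 m/s

24.2 m/s


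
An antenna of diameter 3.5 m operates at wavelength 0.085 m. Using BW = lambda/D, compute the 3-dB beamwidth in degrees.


BW_rad = 0.085 / 3.5 = 0.024286
BW_deg = 1.39 degrees

1.39 degrees


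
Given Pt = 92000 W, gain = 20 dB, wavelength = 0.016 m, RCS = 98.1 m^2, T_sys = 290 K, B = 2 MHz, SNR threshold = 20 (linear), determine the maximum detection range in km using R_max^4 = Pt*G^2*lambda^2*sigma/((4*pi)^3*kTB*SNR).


G_lin = 10^(20/10) = 100.0
R^4 = 92000 * 100.0^2 * 0.016^2 * 98.1 / ((4*pi)^3 * 1.38e-23 * 290 * 2000000.0 * 20)
R^4 = 7.27328e16 m^4
R_max = (7.27328e16)^(1/4) = 16422.2 m = 16.4 km

16.4 km


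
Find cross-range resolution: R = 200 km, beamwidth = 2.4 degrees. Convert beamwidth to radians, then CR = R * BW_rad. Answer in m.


BW_rad = 0.041887902
CR = 200000 * 0.041887902 = 8377.6 m

8377.6 m


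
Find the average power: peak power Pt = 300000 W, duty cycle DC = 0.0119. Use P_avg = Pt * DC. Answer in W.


P_avg = 300000 * 0.0119 = 3570.0 W

3570.0 W


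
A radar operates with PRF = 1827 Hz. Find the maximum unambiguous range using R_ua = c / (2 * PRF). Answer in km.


R_ua = 3e8 / (2 * 1827) = 82101.8 m = 82.1 km

82.1 km


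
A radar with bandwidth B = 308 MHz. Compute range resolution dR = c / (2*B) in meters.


dR = 3e8 / (2 * 308000000.0) = 0.49 m

0.49 m


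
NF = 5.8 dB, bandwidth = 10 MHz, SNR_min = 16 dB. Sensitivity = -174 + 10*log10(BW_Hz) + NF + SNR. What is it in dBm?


10*log10(10000000.0) = 70.0
S = -174 + 70.0 + 5.8 + 16 = -82.2 dBm

-82.2 dBm


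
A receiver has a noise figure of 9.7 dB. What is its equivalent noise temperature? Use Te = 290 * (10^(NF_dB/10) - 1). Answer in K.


NF_lin = 10^(9.7/10) = 9.332543
Te = 290 * (9.332543 - 1) = 2416.4 K

2416.4 K


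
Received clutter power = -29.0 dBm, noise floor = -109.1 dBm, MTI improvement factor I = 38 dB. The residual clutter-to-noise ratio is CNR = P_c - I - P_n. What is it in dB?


CNR = -29.0 - 38 - (-109.1) = 42.1 dB

42.1 dB


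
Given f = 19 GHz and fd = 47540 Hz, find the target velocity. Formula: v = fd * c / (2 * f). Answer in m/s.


v = 47540 * 3e8 / (2 * 19000000000.0) = 375.3 m/s

375.3 m/s


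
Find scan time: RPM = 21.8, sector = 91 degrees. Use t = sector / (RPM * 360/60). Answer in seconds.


t = 91 / (21.8 * 360) * 60 = 0.7 s

0.7 s


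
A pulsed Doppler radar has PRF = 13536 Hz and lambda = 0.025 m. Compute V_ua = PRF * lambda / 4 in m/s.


V_ua = 13536 * 0.025 / 4 = 84.6 m/s

84.6 m/s


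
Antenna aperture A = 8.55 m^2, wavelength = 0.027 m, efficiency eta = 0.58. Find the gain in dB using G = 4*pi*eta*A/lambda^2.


G_linear = 4*pi*0.58*8.55/0.027^2 = 85482.35
G_dB = 10*log10(85482.35) = 49.3 dB

49.3 dB


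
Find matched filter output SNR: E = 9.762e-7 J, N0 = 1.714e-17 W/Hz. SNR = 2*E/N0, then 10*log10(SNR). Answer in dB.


SNR_lin = 2 * 9.762e-7 / 1.714e-17 = 1.139e11
SNR_dB = 10*log10(1.139e11) = 110.6 dB

110.6 dB


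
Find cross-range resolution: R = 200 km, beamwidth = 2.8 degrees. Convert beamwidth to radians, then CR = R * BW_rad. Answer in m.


BW_rad = 0.048869219
CR = 200000 * 0.048869219 = 9773.8 m

9773.8 m


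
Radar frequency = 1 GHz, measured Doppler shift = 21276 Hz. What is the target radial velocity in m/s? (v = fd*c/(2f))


v = 21276 * 3e8 / (2 * 1000000000.0) = 3191.4 m/s

3191.4 m/s


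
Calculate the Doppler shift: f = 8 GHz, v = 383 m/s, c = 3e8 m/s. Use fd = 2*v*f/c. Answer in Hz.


fd = 2 * 383 * 8000000000.0 / 3e8 = 20426.7 Hz

20426.7 Hz


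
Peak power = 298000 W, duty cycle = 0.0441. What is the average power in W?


P_avg = 298000 * 0.0441 = 13141.8 W

13141.8 W


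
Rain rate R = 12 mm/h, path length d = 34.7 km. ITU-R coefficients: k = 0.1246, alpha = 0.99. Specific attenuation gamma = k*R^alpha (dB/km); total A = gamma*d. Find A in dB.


gamma = 0.1246 * 12^0.99 = 1.458504 dB/km
A = 1.458504 * 34.7 = 50.61 dB

50.61 dB


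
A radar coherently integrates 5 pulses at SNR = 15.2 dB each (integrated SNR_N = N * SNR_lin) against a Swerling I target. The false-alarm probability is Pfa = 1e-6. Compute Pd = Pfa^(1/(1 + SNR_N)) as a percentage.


SNR_lin = 10^(15.2/10) = 33.11311
SNR_N = 5 * 33.11311 = 165.56555
1/(1 + SNR_N) = 1/166.56555 = 0.0060036
Pd = (1e-6)^0.0060036 = 0.9204
Pd = 92.0%

92.0%


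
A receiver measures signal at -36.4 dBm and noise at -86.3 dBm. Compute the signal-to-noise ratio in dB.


SNR = -36.4 - (-86.3) = 49.9 dB

49.9 dB


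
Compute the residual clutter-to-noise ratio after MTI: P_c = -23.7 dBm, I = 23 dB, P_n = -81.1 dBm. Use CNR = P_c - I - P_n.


CNR = -23.7 - 23 - (-81.1) = 34.4 dB

34.4 dB


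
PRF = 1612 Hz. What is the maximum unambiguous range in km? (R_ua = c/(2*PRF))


R_ua = 3e8 / (2 * 1612) = 93052.1 m = 93.1 km

93.1 km


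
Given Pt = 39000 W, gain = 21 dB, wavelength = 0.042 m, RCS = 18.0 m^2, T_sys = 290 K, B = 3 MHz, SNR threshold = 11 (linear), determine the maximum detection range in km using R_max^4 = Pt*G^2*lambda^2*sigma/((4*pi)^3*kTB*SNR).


G_lin = 10^(21/10) = 125.892541
R^4 = 39000 * 125.892541^2 * 0.042^2 * 18.0 / ((4*pi)^3 * 1.38e-23 * 290 * 3000000.0 * 11)
R^4 = 7.48885e16 m^4
R_max = (7.48885e16)^(1/4) = 16542.6 m = 16.5 km

16.5 km


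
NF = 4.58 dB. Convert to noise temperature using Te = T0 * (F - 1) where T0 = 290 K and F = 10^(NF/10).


NF_lin = 10^(4.58/10) = 2.870781
Te = 290 * (2.870781 - 1) = 542.5 K

542.5 K


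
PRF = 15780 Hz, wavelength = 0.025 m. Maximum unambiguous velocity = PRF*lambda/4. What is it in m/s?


V_ua = 15780 * 0.025 / 4 = 98.6 m/s

98.6 m/s


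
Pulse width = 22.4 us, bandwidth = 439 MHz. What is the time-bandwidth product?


TBP = 22.4 * 439 = 9833.6

9833.6


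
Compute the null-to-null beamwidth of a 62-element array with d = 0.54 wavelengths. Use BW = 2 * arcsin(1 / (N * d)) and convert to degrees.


1/(N*d) = 1/(62*0.54) = 0.029869
BW = 2*arcsin(0.029869) = 3.4 degrees

3.4 degrees


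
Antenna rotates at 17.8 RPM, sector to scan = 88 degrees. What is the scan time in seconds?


t = 88 / (17.8 * 360) * 60 = 0.82 s

0.82 s


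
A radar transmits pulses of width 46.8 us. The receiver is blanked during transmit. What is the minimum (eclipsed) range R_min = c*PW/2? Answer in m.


R_min = 3e8 * 46.8e-6 / 2 = 7020.0 m

7020.0 m


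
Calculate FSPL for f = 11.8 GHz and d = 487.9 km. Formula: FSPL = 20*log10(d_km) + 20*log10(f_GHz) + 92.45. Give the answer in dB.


20*log10(487.9) = 53.77
20*log10(11.8) = 21.44
FSPL = 167.7 dB

167.7 dB


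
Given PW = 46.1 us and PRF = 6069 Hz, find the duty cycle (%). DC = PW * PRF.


DC = 46.1e-6 * 6069 * 100 = 27.98%

27.98%


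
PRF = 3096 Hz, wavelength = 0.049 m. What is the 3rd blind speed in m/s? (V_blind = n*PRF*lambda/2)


V_blind = 3 * 3096 * 0.049 / 2 = 227.6 m/s

227.6 m/s


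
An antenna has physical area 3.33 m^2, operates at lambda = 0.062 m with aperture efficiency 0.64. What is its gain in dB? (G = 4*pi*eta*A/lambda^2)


G_linear = 4*pi*0.64*3.33/0.062^2 = 6967.08
G_dB = 10*log10(6967.08) = 38.4 dB

38.4 dB


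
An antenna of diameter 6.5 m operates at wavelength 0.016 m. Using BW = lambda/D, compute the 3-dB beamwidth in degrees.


BW_rad = 0.016 / 6.5 = 0.002462
BW_deg = 0.14 degrees

0.14 degrees


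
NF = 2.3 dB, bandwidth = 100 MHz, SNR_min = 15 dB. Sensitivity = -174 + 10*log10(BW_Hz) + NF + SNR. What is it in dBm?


10*log10(100000000.0) = 80.0
S = -174 + 80.0 + 2.3 + 15 = -76.7 dBm

-76.7 dBm


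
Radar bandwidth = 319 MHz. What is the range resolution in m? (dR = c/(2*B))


dR = 3e8 / (2 * 319000000.0) = 0.47 m

0.47 m


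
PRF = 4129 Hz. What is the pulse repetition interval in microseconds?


PRI = 1/4129 = 0.0002421894 s = 242.2 us

242.2 us


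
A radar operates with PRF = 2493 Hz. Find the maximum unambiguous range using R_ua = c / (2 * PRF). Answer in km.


R_ua = 3e8 / (2 * 2493) = 60168.5 m = 60.2 km

60.2 km


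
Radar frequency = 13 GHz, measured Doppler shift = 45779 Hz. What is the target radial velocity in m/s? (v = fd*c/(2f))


v = 45779 * 3e8 / (2 * 13000000000.0) = 528.2 m/s

528.2 m/s


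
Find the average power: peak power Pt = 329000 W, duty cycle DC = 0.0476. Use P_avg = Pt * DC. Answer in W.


P_avg = 329000 * 0.0476 = 15660.4 W

15660.4 W


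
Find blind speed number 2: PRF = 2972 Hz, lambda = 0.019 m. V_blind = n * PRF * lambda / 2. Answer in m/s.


V_blind = 2 * 2972 * 0.019 / 2 = 56.5 m/s

56.5 m/s


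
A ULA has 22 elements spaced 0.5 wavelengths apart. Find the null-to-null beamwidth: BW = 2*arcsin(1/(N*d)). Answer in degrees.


1/(N*d) = 1/(22*0.5) = 0.090909
BW = 2*arcsin(0.090909) = 10.4 degrees

10.4 degrees


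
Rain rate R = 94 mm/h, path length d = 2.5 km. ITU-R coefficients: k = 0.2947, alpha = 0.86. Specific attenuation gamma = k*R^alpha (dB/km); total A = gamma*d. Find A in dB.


gamma = 0.2947 * 94^0.86 = 14.664596 dB/km
A = 14.664596 * 2.5 = 36.66 dB

36.66 dB


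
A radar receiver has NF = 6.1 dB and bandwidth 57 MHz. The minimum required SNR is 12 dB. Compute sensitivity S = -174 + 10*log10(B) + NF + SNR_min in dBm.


10*log10(57000000.0) = 77.56
S = -174 + 77.56 + 6.1 + 12 = -78.3 dBm

-78.3 dBm


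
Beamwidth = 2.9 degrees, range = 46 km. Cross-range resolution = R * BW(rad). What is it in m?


BW_rad = 0.050614548
CR = 46000 * 0.050614548 = 2328.3 m

2328.3 m


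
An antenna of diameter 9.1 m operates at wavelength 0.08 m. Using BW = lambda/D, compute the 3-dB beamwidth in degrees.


BW_rad = 0.08 / 9.1 = 0.008791
BW_deg = 0.5 degrees

0.5 degrees


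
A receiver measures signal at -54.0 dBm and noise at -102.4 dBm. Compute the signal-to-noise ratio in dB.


SNR = -54.0 - (-102.4) = 48.4 dB

48.4 dB


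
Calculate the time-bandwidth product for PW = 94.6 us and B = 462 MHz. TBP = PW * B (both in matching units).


TBP = 94.6 * 462 = 43705.2

43705.2


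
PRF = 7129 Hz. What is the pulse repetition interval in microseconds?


PRI = 1/7129 = 0.0001402721 s = 140.3 us

140.3 us


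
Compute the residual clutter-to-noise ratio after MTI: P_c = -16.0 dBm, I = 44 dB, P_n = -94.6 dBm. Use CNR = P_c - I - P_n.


CNR = -16.0 - 44 - (-94.6) = 34.6 dB

34.6 dB


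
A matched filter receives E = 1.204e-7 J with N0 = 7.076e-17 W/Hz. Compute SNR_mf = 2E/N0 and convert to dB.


SNR_lin = 2 * 1.204e-7 / 7.076e-17 = 3.403e9
SNR_dB = 10*log10(3.403e9) = 95.3 dB

95.3 dB


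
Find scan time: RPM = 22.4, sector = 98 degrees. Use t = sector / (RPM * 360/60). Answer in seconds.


t = 98 / (22.4 * 360) * 60 = 0.73 s

0.73 s


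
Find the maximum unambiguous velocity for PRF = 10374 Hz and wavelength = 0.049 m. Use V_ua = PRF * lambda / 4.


V_ua = 10374 * 0.049 / 4 = 127.1 m/s

127.1 m/s


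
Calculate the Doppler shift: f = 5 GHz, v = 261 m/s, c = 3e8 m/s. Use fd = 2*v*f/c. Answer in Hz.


fd = 2 * 261 * 5000000000.0 / 3e8 = 8700.0 Hz

8700.0 Hz


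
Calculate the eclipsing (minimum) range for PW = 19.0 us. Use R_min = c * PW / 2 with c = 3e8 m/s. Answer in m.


R_min = 3e8 * 19.0e-6 / 2 = 2850.0 m

2850.0 m


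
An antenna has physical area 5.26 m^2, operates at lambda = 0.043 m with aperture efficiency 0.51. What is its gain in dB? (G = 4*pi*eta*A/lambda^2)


G_linear = 4*pi*0.51*5.26/0.043^2 = 18231.77
G_dB = 10*log10(18231.77) = 42.6 dB

42.6 dB


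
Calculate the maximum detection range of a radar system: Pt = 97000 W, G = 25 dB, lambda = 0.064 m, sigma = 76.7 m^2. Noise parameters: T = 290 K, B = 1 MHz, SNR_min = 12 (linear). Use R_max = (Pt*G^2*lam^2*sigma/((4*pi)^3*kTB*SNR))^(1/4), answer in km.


G_lin = 10^(25/10) = 316.227766
R^4 = 97000 * 316.227766^2 * 0.064^2 * 76.7 / ((4*pi)^3 * 1.38e-23 * 290 * 1000000.0 * 12)
R^4 = 3.19771e19 m^4
R_max = (3.19771e19)^(1/4) = 75198.6 m = 75.2 km

75.2 km


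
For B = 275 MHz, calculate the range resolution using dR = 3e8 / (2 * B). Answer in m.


dR = 3e8 / (2 * 275000000.0) = 0.55 m

0.55 m


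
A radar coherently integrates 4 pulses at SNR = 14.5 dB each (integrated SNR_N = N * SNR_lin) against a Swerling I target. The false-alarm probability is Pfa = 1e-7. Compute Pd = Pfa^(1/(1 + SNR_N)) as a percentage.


SNR_lin = 10^(14.5/10) = 28.18383
SNR_N = 4 * 28.18383 = 112.73532
1/(1 + SNR_N) = 1/113.73532 = 0.0087923
Pd = (1e-7)^0.0087923 = 0.86787
Pd = 86.8%

86.8%


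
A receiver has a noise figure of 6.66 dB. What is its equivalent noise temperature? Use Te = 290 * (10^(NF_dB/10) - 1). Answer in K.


NF_lin = 10^(6.66/10) = 4.634469
Te = 290 * (4.634469 - 1) = 1054.0 K

1054.0 K


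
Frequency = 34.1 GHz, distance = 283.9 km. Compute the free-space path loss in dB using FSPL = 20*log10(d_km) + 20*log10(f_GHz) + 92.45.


20*log10(283.9) = 49.06
20*log10(34.1) = 30.66
FSPL = 172.2 dB

172.2 dB


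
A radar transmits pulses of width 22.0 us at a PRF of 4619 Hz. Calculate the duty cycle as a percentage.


DC = 22.0e-6 * 4619 * 100 = 10.16%

10.16%


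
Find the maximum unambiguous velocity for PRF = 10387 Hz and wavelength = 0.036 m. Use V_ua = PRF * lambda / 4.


V_ua = 10387 * 0.036 / 4 = 93.5 m/s

93.5 m/s


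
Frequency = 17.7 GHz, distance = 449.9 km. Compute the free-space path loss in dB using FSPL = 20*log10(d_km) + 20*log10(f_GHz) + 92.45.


20*log10(449.9) = 53.06
20*log10(17.7) = 24.96
FSPL = 170.5 dB

170.5 dB


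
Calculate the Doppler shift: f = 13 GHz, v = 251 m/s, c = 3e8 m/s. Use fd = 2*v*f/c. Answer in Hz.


fd = 2 * 251 * 13000000000.0 / 3e8 = 21753.3 Hz

21753.3 Hz


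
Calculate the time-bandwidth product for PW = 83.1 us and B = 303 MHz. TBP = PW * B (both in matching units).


TBP = 83.1 * 303 = 25179.3

25179.3


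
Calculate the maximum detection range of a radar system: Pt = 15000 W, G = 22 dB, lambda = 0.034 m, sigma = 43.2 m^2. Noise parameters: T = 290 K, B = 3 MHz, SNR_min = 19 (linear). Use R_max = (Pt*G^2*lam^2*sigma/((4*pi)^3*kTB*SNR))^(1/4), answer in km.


G_lin = 10^(22/10) = 158.489319
R^4 = 15000 * 158.489319^2 * 0.034^2 * 43.2 / ((4*pi)^3 * 1.38e-23 * 290 * 3000000.0 * 19)
R^4 = 4.15673e16 m^4
R_max = (4.15673e16)^(1/4) = 14278.7 m = 14.3 km

14.3 km


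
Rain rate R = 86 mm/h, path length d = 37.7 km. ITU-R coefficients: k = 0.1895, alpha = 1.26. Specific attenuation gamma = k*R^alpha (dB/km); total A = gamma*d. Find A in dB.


gamma = 0.1895 * 86^1.26 = 51.889234 dB/km
A = 51.889234 * 37.7 = 1956.22 dB

1956.22 dB


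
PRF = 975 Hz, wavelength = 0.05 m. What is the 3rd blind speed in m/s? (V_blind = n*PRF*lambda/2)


V_blind = 3 * 975 * 0.05 / 2 = 73.1 m/s

73.1 m/s


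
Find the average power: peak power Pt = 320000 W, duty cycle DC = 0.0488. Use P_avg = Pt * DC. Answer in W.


P_avg = 320000 * 0.0488 = 15616.0 W

15616.0 W


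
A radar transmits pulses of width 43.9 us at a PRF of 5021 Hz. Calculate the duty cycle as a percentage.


DC = 43.9e-6 * 5021 * 100 = 22.04%

22.04%


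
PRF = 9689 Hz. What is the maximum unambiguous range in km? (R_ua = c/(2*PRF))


R_ua = 3e8 / (2 * 9689) = 15481.5 m = 15.5 km

15.5 km


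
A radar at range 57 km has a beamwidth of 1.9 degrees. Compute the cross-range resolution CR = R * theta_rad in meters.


BW_rad = 0.033161256
CR = 57000 * 0.033161256 = 1890.2 m

1890.2 m


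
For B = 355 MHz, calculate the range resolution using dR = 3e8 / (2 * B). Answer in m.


dR = 3e8 / (2 * 355000000.0) = 0.42 m

0.42 m


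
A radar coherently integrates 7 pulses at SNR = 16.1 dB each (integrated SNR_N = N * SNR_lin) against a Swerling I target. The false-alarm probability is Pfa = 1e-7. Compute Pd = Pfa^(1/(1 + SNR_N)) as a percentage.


SNR_lin = 10^(16.1/10) = 40.73803
SNR_N = 7 * 40.73803 = 285.16621
1/(1 + SNR_N) = 1/286.16621 = 0.0034945
Pd = (1e-7)^0.0034945 = 0.94523
Pd = 94.5%

94.5%


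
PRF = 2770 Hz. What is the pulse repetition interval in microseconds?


PRI = 1/2770 = 0.0003610108 s = 361.0 us

361.0 us


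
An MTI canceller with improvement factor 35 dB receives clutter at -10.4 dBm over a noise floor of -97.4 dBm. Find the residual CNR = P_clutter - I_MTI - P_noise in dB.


CNR = -10.4 - 35 - (-97.4) = 52.0 dB

52.0 dB


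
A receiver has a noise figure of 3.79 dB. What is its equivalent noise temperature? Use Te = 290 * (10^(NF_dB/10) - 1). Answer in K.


NF_lin = 10^(3.79/10) = 2.393316
Te = 290 * (2.393316 - 1) = 404.1 K

404.1 K


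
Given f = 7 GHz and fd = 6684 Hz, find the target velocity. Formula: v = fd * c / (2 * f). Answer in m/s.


v = 6684 * 3e8 / (2 * 7000000000.0) = 143.2 m/s

143.2 m/s


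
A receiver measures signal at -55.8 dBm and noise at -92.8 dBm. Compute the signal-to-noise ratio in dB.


SNR = -55.8 - (-92.8) = 37.0 dB

37.0 dB


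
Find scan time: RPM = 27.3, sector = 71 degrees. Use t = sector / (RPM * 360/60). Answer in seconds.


t = 71 / (27.3 * 360) * 60 = 0.43 s

0.43 s


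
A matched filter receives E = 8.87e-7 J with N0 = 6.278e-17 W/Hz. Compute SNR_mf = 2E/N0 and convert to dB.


SNR_lin = 2 * 8.87e-7 / 6.278e-17 = 2.826e10
SNR_dB = 10*log10(2.826e10) = 104.5 dB

104.5 dB


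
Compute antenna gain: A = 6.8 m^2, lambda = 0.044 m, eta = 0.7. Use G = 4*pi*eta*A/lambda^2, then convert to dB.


G_linear = 4*pi*0.7*6.8/0.044^2 = 30896.66
G_dB = 10*log10(30896.66) = 44.9 dB

44.9 dB


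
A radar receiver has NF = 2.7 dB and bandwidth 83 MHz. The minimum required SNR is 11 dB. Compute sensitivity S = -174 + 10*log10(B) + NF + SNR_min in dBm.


10*log10(83000000.0) = 79.19
S = -174 + 79.19 + 2.7 + 11 = -81.1 dBm

-81.1 dBm


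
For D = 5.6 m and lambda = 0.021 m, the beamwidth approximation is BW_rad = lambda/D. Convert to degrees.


BW_rad = 0.021 / 5.6 = 0.00375
BW_deg = 0.21 degrees

0.21 degrees


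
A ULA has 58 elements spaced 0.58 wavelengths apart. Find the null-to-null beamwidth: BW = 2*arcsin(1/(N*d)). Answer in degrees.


1/(N*d) = 1/(58*0.58) = 0.029727
BW = 2*arcsin(0.029727) = 3.4 degrees

3.4 degrees


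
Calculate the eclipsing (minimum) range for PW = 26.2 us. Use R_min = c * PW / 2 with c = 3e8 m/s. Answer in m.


R_min = 3e8 * 26.2e-6 / 2 = 3930.0 m

3930.0 m


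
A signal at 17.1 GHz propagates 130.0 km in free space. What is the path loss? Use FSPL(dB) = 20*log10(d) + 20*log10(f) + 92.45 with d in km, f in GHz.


20*log10(130.0) = 42.28
20*log10(17.1) = 24.66
FSPL = 159.4 dB

159.4 dB


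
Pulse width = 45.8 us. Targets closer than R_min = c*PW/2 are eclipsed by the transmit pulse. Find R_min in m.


R_min = 3e8 * 45.8e-6 / 2 = 6870.0 m

6870.0 m


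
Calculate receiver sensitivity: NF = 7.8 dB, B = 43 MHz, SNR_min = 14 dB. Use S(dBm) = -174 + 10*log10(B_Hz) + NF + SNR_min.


10*log10(43000000.0) = 76.33
S = -174 + 76.33 + 7.8 + 14 = -75.9 dBm

-75.9 dBm


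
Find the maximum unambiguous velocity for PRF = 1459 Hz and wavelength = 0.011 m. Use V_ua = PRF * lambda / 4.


V_ua = 1459 * 0.011 / 4 = 4.0 m/s

4.0 m/s


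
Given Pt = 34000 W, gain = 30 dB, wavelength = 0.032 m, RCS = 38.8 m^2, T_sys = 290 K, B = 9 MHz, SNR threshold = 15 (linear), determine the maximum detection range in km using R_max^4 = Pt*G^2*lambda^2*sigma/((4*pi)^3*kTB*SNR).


G_lin = 10^(30/10) = 1000.0
R^4 = 34000 * 1000.0^2 * 0.032^2 * 38.8 / ((4*pi)^3 * 1.38e-23 * 290 * 9000000.0 * 15)
R^4 = 1.26e18 m^4
R_max = (1.26e18)^(1/4) = 33503.7 m = 33.5 km

33.5 km


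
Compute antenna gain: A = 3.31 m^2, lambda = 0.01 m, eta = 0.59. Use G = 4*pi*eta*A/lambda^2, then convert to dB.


G_linear = 4*pi*0.59*3.31/0.01^2 = 245408.65
G_dB = 10*log10(245408.65) = 53.9 dB

53.9 dB


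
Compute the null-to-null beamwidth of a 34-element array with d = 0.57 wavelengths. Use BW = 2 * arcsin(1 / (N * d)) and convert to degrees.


1/(N*d) = 1/(34*0.57) = 0.0516
BW = 2*arcsin(0.0516) = 5.9 degrees

5.9 degrees


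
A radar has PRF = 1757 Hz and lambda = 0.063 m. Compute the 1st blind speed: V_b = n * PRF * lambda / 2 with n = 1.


V_blind = 1 * 1757 * 0.063 / 2 = 55.3 m/s

55.3 m/s


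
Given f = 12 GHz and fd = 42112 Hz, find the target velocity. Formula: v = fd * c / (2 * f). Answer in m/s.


v = 42112 * 3e8 / (2 * 12000000000.0) = 526.4 m/s

526.4 m/s
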